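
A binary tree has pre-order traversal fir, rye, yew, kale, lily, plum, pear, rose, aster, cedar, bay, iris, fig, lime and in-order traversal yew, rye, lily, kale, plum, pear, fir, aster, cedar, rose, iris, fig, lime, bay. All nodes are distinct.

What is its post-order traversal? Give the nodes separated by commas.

yew, lily, pear, plum, kale, rye, cedar, aster, lime, fig, iris, bay, rose, fir

The first element of pre-order is the root; it splits in-order into left and right subtrees.
Root fir: left subtree has 6 nodes {yew, rye, lily, kale, plum, pear}, right has 7 {aster, cedar, rose, iris, fig, lime, bay}.
  Root rye: left subtree has 1 node {yew}, right has 4 {lily, kale, plum, pear}.
    Root kale: left subtree has 1 node {lily}, right has 2 {plum, pear}.
      Root plum: left subtree has 0 nodes { }, right has 1 {pear}.
  Root rose: left subtree has 2 nodes {aster, cedar}, right has 4 {iris, fig, lime, bay}.
    Root aster: left subtree has 0 nodes { }, right has 1 {cedar}.
    Root bay: left subtree has 3 nodes {iris, fig, lime}, right has 0 { }.
      Root iris: left subtree has 0 nodes { }, right has 2 {fig, lime}.
        Root fig: left subtree has 0 nodes { }, right has 1 {lime}.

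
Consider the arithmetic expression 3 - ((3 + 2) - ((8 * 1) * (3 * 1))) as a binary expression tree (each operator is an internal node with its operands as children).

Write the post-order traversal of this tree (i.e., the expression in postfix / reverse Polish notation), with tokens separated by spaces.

3 3 2 + 8 1 * 3 1 * * - -

Post-order on an expression tree gives postfix notation: for each operator, emit left operand, right operand, then the operator.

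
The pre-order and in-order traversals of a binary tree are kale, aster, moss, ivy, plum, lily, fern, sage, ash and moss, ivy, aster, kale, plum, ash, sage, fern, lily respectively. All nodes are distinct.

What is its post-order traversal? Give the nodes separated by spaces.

The first element of pre-order is the root; it splits in-order into left and right subtrees.
Root kale: left subtree has 3 nodes {moss, ivy, aster}, right has 5 {plum, ash, sage, fern, lily}.
  Root aster: left subtree has 2 nodes {moss, ivy}, right has 0 { }.
    Root moss: left subtree has 0 nodes { }, right has 1 {ivy}.
  Root plum: left subtree has 0 nodes { }, right has 4 {ash, sage, fern, lily}.
    Root lily: left subtree has 3 nodes {ash, sage, fern}, right has 0 { }.
      Root fern: left subtree has 2 nodes {ash, sage}, right has 0 { }.
        Root sage: left subtree has 1 node {ash}, right has 0 { }.

ivy moss aster ash sage fern lily plum kale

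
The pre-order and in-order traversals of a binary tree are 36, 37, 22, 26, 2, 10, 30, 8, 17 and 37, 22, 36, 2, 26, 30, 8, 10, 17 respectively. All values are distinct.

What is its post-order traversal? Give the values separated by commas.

22, 37, 2, 8, 30, 17, 10, 26, 36

The first element of pre-order is the root; it splits in-order into left and right subtrees.
Root 36: left subtree has 2 nodes {37, 22}, right has 6 {2, 26, 30, 8, 10, 17}.
  Root 37: left subtree has 0 nodes { }, right has 1 {22}.
  Root 26: left subtree has 1 node {2}, right has 4 {30, 8, 10, 17}.
    Root 10: left subtree has 2 nodes {30, 8}, right has 1 {17}.
      Root 30: left subtree has 0 nodes { }, right has 1 {8}.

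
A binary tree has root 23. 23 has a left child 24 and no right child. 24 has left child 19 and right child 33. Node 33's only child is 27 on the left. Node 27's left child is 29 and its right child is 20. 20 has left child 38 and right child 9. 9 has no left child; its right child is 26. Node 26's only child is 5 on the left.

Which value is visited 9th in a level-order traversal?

9

Level-order visits nodes level by level from the root, left to right within each level.
Level 0: 23
Level 1: 24
Level 2: 19, 33
Level 3: 27
Level 4: 29, 20
Level 5: 38, 9
Level 6: 26
Level 7: 5
Full level-order sequence: 23, 24, 19, 33, 27, 29, 20, 38, 9, 26, 5.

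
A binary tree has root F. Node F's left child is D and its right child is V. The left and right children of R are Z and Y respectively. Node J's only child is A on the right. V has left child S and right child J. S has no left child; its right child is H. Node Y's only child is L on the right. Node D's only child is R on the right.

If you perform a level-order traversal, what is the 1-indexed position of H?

Level-order visits nodes level by level from the root, left to right within each level.
Level 0: F
Level 1: D, V
Level 2: R, S, J
Level 3: Z, Y, H, A
Level 4: L
Full level-order sequence: F, D, V, R, S, J, Z, Y, H, A, L.

9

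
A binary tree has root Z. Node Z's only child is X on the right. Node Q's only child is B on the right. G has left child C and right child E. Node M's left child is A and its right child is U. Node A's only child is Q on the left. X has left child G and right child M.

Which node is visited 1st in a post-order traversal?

Post-order visits the left subtree, then the right subtree, then the node.
At Z: no left child.
At Z: go right to X.
  At X: go left to G.
    At G: go left to C.
      C is a leaf — visit C.
    At G: go right to E.
      E is a leaf — visit E.
    Visit G.
  At X: go right to M.
    At M: go left to A.
      At A: go left to Q.
        At Q: no left child.
        At Q: go right to B.
          B is a leaf — visit B.
        Visit Q.
      At A: no right child.
      Visit A.
    At M: go right to U.
      U is a leaf — visit U.
    Visit M.
  Visit X.
Visit Z.
Full post-order sequence: C, E, G, B, Q, A, U, M, X, Z.

C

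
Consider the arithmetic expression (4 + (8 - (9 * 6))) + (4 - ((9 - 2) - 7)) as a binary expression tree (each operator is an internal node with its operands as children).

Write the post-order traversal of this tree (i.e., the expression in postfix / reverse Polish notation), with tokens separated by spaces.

Post-order on an expression tree gives postfix notation: for each operator, emit left operand, right operand, then the operator.

4 8 9 6 * - + 4 9 2 - 7 - - +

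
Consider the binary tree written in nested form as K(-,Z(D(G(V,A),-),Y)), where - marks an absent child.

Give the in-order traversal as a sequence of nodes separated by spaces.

In-order visits the left subtree, then the node, then the right subtree.
At K: no left child.
Visit K.
At K: go right to Z.
  At Z: go left to D.
    At D: go left to G.
      At G: go left to V.
        V is a leaf — visit V.
      Visit G.
      At G: go right to A.
        A is a leaf — visit A.
    Visit D.
    At D: no right child.
  Visit Z.
  At Z: go right to Y.
    Y is a leaf — visit Y.

K V G A D Z Y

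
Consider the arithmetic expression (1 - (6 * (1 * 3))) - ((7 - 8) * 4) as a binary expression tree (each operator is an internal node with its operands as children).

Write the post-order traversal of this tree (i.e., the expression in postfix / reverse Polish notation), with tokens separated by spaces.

Post-order on an expression tree gives postfix notation: for each operator, emit left operand, right operand, then the operator.

1 6 1 3 * * - 7 8 - 4 * -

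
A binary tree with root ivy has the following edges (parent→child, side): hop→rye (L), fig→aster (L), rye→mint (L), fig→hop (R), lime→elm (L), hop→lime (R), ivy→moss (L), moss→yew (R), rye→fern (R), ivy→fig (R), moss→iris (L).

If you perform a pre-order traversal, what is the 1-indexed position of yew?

Pre-order visits the node, then its left subtree, then its right subtree.
Visit ivy.
At ivy: go left to moss.
  Visit moss.
  At moss: go left to iris.
    iris is a leaf — visit iris.
  At moss: go right to yew.
    yew is a leaf — visit yew.
At ivy: go right to fig.
  Visit fig.
  At fig: go left to aster.
    aster is a leaf — visit aster.
  At fig: go right to hop.
    Visit hop.
    At hop: go left to rye.
      Visit rye.
      At rye: go left to mint.
        mint is a leaf — visit mint.
      At rye: go right to fern.
        fern is a leaf — visit fern.
    At hop: go right to lime.
      Visit lime.
      At lime: go left to elm.
        elm is a leaf — visit elm.
      At lime: no right child.
Full pre-order sequence: ivy, moss, iris, yew, fig, aster, hop, rye, mint, fern, lime, elm.

4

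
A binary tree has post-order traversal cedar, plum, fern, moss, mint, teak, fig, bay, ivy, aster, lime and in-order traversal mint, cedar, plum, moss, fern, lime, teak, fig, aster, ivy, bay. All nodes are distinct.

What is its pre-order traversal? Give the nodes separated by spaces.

The last element of post-order is the root; it splits in-order into left and right subtrees.
Root lime: left subtree has 5 nodes {mint, cedar, plum, moss, fern}, right has 5 {teak, fig, aster, ivy, bay}.
  Root mint: left subtree has 0 nodes { }, right has 4 {cedar, plum, moss, fern}.
    Root moss: left subtree has 2 nodes {cedar, plum}, right has 1 {fern}.
      Root plum: left subtree has 1 node {cedar}, right has 0 { }.
  Root aster: left subtree has 2 nodes {teak, fig}, right has 2 {ivy, bay}.
    Root fig: left subtree has 1 node {teak}, right has 0 { }.
    Root ivy: left subtree has 0 nodes { }, right has 1 {bay}.

lime mint moss plum cedar fern aster fig teak ivy bay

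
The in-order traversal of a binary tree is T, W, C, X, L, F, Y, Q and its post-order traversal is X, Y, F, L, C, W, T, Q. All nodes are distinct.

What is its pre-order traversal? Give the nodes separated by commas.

The last element of post-order is the root; it splits in-order into left and right subtrees.
Root Q: left subtree has 7 nodes {T, W, C, X, L, F, Y}, right has 0 { }.
  Root T: left subtree has 0 nodes { }, right has 6 {W, C, X, L, F, Y}.
    Root W: left subtree has 0 nodes { }, right has 5 {C, X, L, F, Y}.
      Root C: left subtree has 0 nodes { }, right has 4 {X, L, F, Y}.
        Root L: left subtree has 1 node {X}, right has 2 {F, Y}.
          Root F: left subtree has 0 nodes { }, right has 1 {Y}.

Q, T, W, C, L, X, F, Y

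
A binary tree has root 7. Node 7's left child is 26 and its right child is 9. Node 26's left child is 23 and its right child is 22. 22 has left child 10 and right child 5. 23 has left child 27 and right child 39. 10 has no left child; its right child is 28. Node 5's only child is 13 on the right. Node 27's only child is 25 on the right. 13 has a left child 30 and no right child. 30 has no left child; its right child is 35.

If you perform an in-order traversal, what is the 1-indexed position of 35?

In-order visits the left subtree, then the node, then the right subtree.
At 7: go left to 26.
  At 26: go left to 23.
    At 23: go left to 27.
      At 27: no left child.
      Visit 27.
      At 27: go right to 25.
        25 is a leaf — visit 25.
    Visit 23.
    At 23: go right to 39.
      39 is a leaf — visit 39.
  Visit 26.
  At 26: go right to 22.
    At 22: go left to 10.
      At 10: no left child.
      Visit 10.
      At 10: go right to 28.
        28 is a leaf — visit 28.
    Visit 22.
    At 22: go right to 5.
      At 5: no left child.
      Visit 5.
      At 5: go right to 13.
        At 13: go left to 30.
          At 30: no left child.
          Visit 30.
          At 30: go right to 35.
            35 is a leaf — visit 35.
        Visit 13.
        At 13: no right child.
Visit 7.
At 7: go right to 9.
  9 is a leaf — visit 9.
Full in-order sequence: 27, 25, 23, 39, 26, 10, 28, 22, 5, 30, 35, 13, 7, 9.

11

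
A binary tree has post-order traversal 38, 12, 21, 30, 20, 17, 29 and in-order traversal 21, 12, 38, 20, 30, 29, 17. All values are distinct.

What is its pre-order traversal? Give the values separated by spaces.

The last element of post-order is the root; it splits in-order into left and right subtrees.
Root 29: left subtree has 5 nodes {21, 12, 38, 20, 30}, right has 1 {17}.
  Root 20: left subtree has 3 nodes {21, 12, 38}, right has 1 {30}.
    Root 21: left subtree has 0 nodes { }, right has 2 {12, 38}.
      Root 12: left subtree has 0 nodes { }, right has 1 {38}.

29 20 21 12 38 30 17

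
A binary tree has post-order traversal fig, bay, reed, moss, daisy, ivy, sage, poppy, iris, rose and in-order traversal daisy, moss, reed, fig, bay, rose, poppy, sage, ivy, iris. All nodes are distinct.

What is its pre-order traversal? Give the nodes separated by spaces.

The last element of post-order is the root; it splits in-order into left and right subtrees.
Root rose: left subtree has 5 nodes {daisy, moss, reed, fig, bay}, right has 4 {poppy, sage, ivy, iris}.
  Root daisy: left subtree has 0 nodes { }, right has 4 {moss, reed, fig, bay}.
    Root moss: left subtree has 0 nodes { }, right has 3 {reed, fig, bay}.
      Root reed: left subtree has 0 nodes { }, right has 2 {fig, bay}.
        Root bay: left subtree has 1 node {fig}, right has 0 { }.
  Root iris: left subtree has 3 nodes {poppy, sage, ivy}, right has 0 { }.
    Root poppy: left subtree has 0 nodes { }, right has 2 {sage, ivy}.
      Root sage: left subtree has 0 nodes { }, right has 1 {ivy}.

rose daisy moss reed bay fig iris poppy sage ivy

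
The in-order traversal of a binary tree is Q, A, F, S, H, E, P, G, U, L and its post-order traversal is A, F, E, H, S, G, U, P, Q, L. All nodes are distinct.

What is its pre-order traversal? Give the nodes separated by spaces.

L Q P S F A H E U G

The last element of post-order is the root; it splits in-order into left and right subtrees.
Root L: left subtree has 9 nodes {Q, A, F, S, H, E, P, G, U}, right has 0 { }.
  Root Q: left subtree has 0 nodes { }, right has 8 {A, F, S, H, E, P, G, U}.
    Root P: left subtree has 5 nodes {A, F, S, H, E}, right has 2 {G, U}.
      Root S: left subtree has 2 nodes {A, F}, right has 2 {H, E}.
        Root F: left subtree has 1 node {A}, right has 0 { }.
        Root H: left subtree has 0 nodes { }, right has 1 {E}.
      Root U: left subtree has 1 node {G}, right has 0 { }.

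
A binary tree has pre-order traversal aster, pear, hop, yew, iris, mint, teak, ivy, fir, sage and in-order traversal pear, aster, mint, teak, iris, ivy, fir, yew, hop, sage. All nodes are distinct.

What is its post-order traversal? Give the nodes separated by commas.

pear, teak, mint, fir, ivy, iris, yew, sage, hop, aster

The first element of pre-order is the root; it splits in-order into left and right subtrees.
Root aster: left subtree has 1 node {pear}, right has 8 {mint, teak, iris, ivy, fir, yew, hop, sage}.
  Root hop: left subtree has 6 nodes {mint, teak, iris, ivy, fir, yew}, right has 1 {sage}.
    Root yew: left subtree has 5 nodes {mint, teak, iris, ivy, fir}, right has 0 { }.
      Root iris: left subtree has 2 nodes {mint, teak}, right has 2 {ivy, fir}.
        Root mint: left subtree has 0 nodes { }, right has 1 {teak}.
        Root ivy: left subtree has 0 nodes { }, right has 1 {fir}.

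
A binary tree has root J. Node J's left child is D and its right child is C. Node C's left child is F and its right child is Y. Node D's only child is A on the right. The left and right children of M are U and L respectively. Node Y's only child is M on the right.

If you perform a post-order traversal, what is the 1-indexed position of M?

6

Post-order visits the left subtree, then the right subtree, then the node.
At J: go left to D.
  At D: no left child.
  At D: go right to A.
    A is a leaf — visit A.
  Visit D.
At J: go right to C.
  At C: go left to F.
    F is a leaf — visit F.
  At C: go right to Y.
    At Y: no left child.
    At Y: go right to M.
      At M: go left to U.
        U is a leaf — visit U.
      At M: go right to L.
        L is a leaf — visit L.
      Visit M.
    Visit Y.
  Visit C.
Visit J.
Full post-order sequence: A, D, F, U, L, M, Y, C, J.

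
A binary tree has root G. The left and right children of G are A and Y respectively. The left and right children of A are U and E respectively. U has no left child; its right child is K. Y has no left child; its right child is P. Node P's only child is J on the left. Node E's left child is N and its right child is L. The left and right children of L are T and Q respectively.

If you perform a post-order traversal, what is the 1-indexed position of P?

Post-order visits the left subtree, then the right subtree, then the node.
At G: go left to A.
  At A: go left to U.
    At U: no left child.
    At U: go right to K.
      K is a leaf — visit K.
    Visit U.
  At A: go right to E.
    At E: go left to N.
      N is a leaf — visit N.
    At E: go right to L.
      At L: go left to T.
        T is a leaf — visit T.
      At L: go right to Q.
        Q is a leaf — visit Q.
      Visit L.
    Visit E.
  Visit A.
At G: go right to Y.
  At Y: no left child.
  At Y: go right to P.
    At P: go left to J.
      J is a leaf — visit J.
    At P: no right child.
    Visit P.
  Visit Y.
Visit G.
Full post-order sequence: K, U, N, T, Q, L, E, A, J, P, Y, G.

10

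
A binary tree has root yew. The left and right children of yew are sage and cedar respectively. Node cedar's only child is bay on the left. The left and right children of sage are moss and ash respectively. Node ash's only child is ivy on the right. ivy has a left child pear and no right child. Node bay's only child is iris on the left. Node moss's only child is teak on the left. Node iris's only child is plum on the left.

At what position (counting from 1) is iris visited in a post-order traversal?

Post-order visits the left subtree, then the right subtree, then the node.
At yew: go left to sage.
  At sage: go left to moss.
    At moss: go left to teak.
      teak is a leaf — visit teak.
    At moss: no right child.
    Visit moss.
  At sage: go right to ash.
    At ash: no left child.
    At ash: go right to ivy.
      At ivy: go left to pear.
        pear is a leaf — visit pear.
      At ivy: no right child.
      Visit ivy.
    Visit ash.
  Visit sage.
At yew: go right to cedar.
  At cedar: go left to bay.
    At bay: go left to iris.
      At iris: go left to plum.
        plum is a leaf — visit plum.
      At iris: no right child.
      Visit iris.
    At bay: no right child.
    Visit bay.
  At cedar: no right child.
  Visit cedar.
Visit yew.
Full post-order sequence: teak, moss, pear, ivy, ash, sage, plum, iris, bay, cedar, yew.

8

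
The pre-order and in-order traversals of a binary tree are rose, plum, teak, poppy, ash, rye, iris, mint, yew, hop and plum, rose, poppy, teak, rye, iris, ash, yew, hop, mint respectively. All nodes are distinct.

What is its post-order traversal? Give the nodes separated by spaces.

plum poppy iris rye hop yew mint ash teak rose

The first element of pre-order is the root; it splits in-order into left and right subtrees.
Root rose: left subtree has 1 node {plum}, right has 8 {poppy, teak, rye, iris, ash, yew, hop, mint}.
  Root teak: left subtree has 1 node {poppy}, right has 6 {rye, iris, ash, yew, hop, mint}.
    Root ash: left subtree has 2 nodes {rye, iris}, right has 3 {yew, hop, mint}.
      Root rye: left subtree has 0 nodes { }, right has 1 {iris}.
      Root mint: left subtree has 2 nodes {yew, hop}, right has 0 { }.
        Root yew: left subtree has 0 nodes { }, right has 1 {hop}.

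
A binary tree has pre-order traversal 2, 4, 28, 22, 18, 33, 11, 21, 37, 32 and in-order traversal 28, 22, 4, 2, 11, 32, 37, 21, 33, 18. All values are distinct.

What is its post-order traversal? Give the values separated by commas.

The first element of pre-order is the root; it splits in-order into left and right subtrees.
Root 2: left subtree has 3 nodes {28, 22, 4}, right has 6 {11, 32, 37, 21, 33, 18}.
  Root 4: left subtree has 2 nodes {28, 22}, right has 0 { }.
    Root 28: left subtree has 0 nodes { }, right has 1 {22}.
  Root 18: left subtree has 5 nodes {11, 32, 37, 21, 33}, right has 0 { }.
    Root 33: left subtree has 4 nodes {11, 32, 37, 21}, right has 0 { }.
      Root 11: left subtree has 0 nodes { }, right has 3 {32, 37, 21}.
        Root 21: left subtree has 2 nodes {32, 37}, right has 0 { }.
          Root 37: left subtree has 1 node {32}, right has 0 { }.

22, 28, 4, 32, 37, 21, 11, 33, 18, 2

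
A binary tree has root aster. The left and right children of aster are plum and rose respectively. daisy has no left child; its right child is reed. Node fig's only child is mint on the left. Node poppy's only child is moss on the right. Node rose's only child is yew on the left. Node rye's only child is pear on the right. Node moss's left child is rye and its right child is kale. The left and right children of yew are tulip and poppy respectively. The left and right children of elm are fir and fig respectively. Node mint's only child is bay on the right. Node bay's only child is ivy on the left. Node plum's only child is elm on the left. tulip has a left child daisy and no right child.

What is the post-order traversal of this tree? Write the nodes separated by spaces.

fir ivy bay mint fig elm plum reed daisy tulip pear rye kale moss poppy yew rose aster

Post-order visits the left subtree, then the right subtree, then the node.
At aster: go left to plum.
  At plum: go left to elm.
    At elm: go left to fir.
      fir is a leaf — visit fir.
    At elm: go right to fig.
      At fig: go left to mint.
        At mint: no left child.
        At mint: go right to bay.
          At bay: go left to ivy.
            ivy is a leaf — visit ivy.
          At bay: no right child.
          Visit bay.
        Visit mint.
      At fig: no right child.
      Visit fig.
    Visit elm.
  At plum: no right child.
  Visit plum.
At aster: go right to rose.
  At rose: go left to yew.
    At yew: go left to tulip.
      At tulip: go left to daisy.
        At daisy: no left child.
        At daisy: go right to reed.
          reed is a leaf — visit reed.
        Visit daisy.
      At tulip: no right child.
      Visit tulip.
    At yew: go right to poppy.
      At poppy: no left child.
      At poppy: go right to moss.
        At moss: go left to rye.
          At rye: no left child.
          At rye: go right to pear.
            pear is a leaf — visit pear.
          Visit rye.
        At moss: go right to kale.
          kale is a leaf — visit kale.
        Visit moss.
      Visit poppy.
    Visit yew.
  At rose: no right child.
  Visit rose.
Visit aster.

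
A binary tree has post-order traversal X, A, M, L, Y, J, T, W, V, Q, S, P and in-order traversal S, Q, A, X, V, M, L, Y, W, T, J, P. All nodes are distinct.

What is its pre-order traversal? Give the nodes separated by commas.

The last element of post-order is the root; it splits in-order into left and right subtrees.
Root P: left subtree has 11 nodes {S, Q, A, X, V, M, L, Y, W, T, J}, right has 0 { }.
  Root S: left subtree has 0 nodes { }, right has 10 {Q, A, X, V, M, L, Y, W, T, J}.
    Root Q: left subtree has 0 nodes { }, right has 9 {A, X, V, M, L, Y, W, T, J}.
      Root V: left subtree has 2 nodes {A, X}, right has 6 {M, L, Y, W, T, J}.
        Root A: left subtree has 0 nodes { }, right has 1 {X}.
        Root W: left subtree has 3 nodes {M, L, Y}, right has 2 {T, J}.
          Root Y: left subtree has 2 nodes {M, L}, right has 0 { }.
            Root L: left subtree has 1 node {M}, right has 0 { }.
          Root T: left subtree has 0 nodes { }, right has 1 {J}.

P, S, Q, V, A, X, W, Y, L, M, T, J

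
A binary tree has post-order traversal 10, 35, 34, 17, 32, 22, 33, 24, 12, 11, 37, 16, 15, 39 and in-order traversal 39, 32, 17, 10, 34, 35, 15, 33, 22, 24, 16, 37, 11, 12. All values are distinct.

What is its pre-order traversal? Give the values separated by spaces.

The last element of post-order is the root; it splits in-order into left and right subtrees.
Root 39: left subtree has 0 nodes { }, right has 13 {32, 17, 10, 34, 35, 15, 33, 22, 24, 16, 37, 11, 12}.
  Root 15: left subtree has 5 nodes {32, 17, 10, 34, 35}, right has 7 {33, 22, 24, 16, 37, 11, 12}.
    Root 32: left subtree has 0 nodes { }, right has 4 {17, 10, 34, 35}.
      Root 17: left subtree has 0 nodes { }, right has 3 {10, 34, 35}.
        Root 34: left subtree has 1 node {10}, right has 1 {35}.
    Root 16: left subtree has 3 nodes {33, 22, 24}, right has 3 {37, 11, 12}.
      Root 24: left subtree has 2 nodes {33, 22}, right has 0 { }.
        Root 33: left subtree has 0 nodes { }, right has 1 {22}.
      Root 37: left subtree has 0 nodes { }, right has 2 {11, 12}.
        Root 11: left subtree has 0 nodes { }, right has 1 {12}.

39 15 32 17 34 10 35 16 24 33 22 37 11 12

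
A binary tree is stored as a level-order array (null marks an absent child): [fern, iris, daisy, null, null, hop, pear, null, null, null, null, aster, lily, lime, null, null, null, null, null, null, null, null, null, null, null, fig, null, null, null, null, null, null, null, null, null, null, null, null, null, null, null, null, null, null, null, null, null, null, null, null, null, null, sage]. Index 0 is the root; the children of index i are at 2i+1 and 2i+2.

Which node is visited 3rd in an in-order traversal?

In-order visits the left subtree, then the node, then the right subtree.
At fern: go left to iris.
  iris is a leaf — visit iris.
Visit fern.
At fern: go right to daisy.
  At daisy: go left to hop.
    At hop: go left to aster.
      aster is a leaf — visit aster.
    Visit hop.
    At hop: go right to lily.
      At lily: go left to fig.
        At fig: no left child.
        Visit fig.
        At fig: go right to sage.
          sage is a leaf — visit sage.
      Visit lily.
      At lily: no right child.
  Visit daisy.
  At daisy: go right to pear.
    At pear: go left to lime.
      lime is a leaf — visit lime.
    Visit pear.
    At pear: no right child.
Full in-order sequence: iris, fern, aster, hop, fig, sage, lily, daisy, lime, pear.

aster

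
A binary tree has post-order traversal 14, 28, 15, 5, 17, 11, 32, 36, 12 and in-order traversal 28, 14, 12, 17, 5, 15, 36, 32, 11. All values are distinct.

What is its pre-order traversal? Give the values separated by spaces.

12 28 14 36 17 5 15 32 11

The last element of post-order is the root; it splits in-order into left and right subtrees.
Root 12: left subtree has 2 nodes {28, 14}, right has 6 {17, 5, 15, 36, 32, 11}.
  Root 28: left subtree has 0 nodes { }, right has 1 {14}.
  Root 36: left subtree has 3 nodes {17, 5, 15}, right has 2 {32, 11}.
    Root 17: left subtree has 0 nodes { }, right has 2 {5, 15}.
      Root 5: left subtree has 0 nodes { }, right has 1 {15}.
    Root 32: left subtree has 0 nodes { }, right has 1 {11}.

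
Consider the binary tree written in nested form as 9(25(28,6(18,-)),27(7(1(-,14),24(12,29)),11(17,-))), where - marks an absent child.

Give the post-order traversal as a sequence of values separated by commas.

28, 18, 6, 25, 14, 1, 12, 29, 24, 7, 17, 11, 27, 9

Post-order visits the left subtree, then the right subtree, then the node.
At 9: go left to 25.
  At 25: go left to 28.
    28 is a leaf — visit 28.
  At 25: go right to 6.
    At 6: go left to 18.
      18 is a leaf — visit 18.
    At 6: no right child.
    Visit 6.
  Visit 25.
At 9: go right to 27.
  At 27: go left to 7.
    At 7: go left to 1.
      At 1: no left child.
      At 1: go right to 14.
        14 is a leaf — visit 14.
      Visit 1.
    At 7: go right to 24.
      At 24: go left to 12.
        12 is a leaf — visit 12.
      At 24: go right to 29.
        29 is a leaf — visit 29.
      Visit 24.
    Visit 7.
  At 27: go right to 11.
    At 11: go left to 17.
      17 is a leaf — visit 17.
    At 11: no right child.
    Visit 11.
  Visit 27.
Visit 9.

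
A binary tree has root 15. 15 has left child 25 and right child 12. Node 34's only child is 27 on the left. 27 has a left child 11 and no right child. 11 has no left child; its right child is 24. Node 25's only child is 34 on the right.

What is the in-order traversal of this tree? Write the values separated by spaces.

25 11 24 27 34 15 12

In-order visits the left subtree, then the node, then the right subtree.
At 15: go left to 25.
  At 25: no left child.
  Visit 25.
  At 25: go right to 34.
    At 34: go left to 27.
      At 27: go left to 11.
        At 11: no left child.
        Visit 11.
        At 11: go right to 24.
          24 is a leaf — visit 24.
      Visit 27.
      At 27: no right child.
    Visit 34.
    At 34: no right child.
Visit 15.
At 15: go right to 12.
  12 is a leaf — visit 12.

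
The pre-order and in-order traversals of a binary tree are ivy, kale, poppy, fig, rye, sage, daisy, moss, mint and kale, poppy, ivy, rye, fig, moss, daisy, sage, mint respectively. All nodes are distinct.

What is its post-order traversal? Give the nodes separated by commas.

The first element of pre-order is the root; it splits in-order into left and right subtrees.
Root ivy: left subtree has 2 nodes {kale, poppy}, right has 6 {rye, fig, moss, daisy, sage, mint}.
  Root kale: left subtree has 0 nodes { }, right has 1 {poppy}.
  Root fig: left subtree has 1 node {rye}, right has 4 {moss, daisy, sage, mint}.
    Root sage: left subtree has 2 nodes {moss, daisy}, right has 1 {mint}.
      Root daisy: left subtree has 1 node {moss}, right has 0 { }.

poppy, kale, rye, moss, daisy, mint, sage, fig, ivy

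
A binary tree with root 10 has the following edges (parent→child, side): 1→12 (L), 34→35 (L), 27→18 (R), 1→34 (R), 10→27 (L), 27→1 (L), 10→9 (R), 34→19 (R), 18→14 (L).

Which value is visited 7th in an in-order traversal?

In-order visits the left subtree, then the node, then the right subtree.
At 10: go left to 27.
  At 27: go left to 1.
    At 1: go left to 12.
      12 is a leaf — visit 12.
    Visit 1.
    At 1: go right to 34.
      At 34: go left to 35.
        35 is a leaf — visit 35.
      Visit 34.
      At 34: go right to 19.
        19 is a leaf — visit 19.
  Visit 27.
  At 27: go right to 18.
    At 18: go left to 14.
      14 is a leaf — visit 14.
    Visit 18.
    At 18: no right child.
Visit 10.
At 10: go right to 9.
  9 is a leaf — visit 9.
Full in-order sequence: 12, 1, 35, 34, 19, 27, 14, 18, 10, 9.

14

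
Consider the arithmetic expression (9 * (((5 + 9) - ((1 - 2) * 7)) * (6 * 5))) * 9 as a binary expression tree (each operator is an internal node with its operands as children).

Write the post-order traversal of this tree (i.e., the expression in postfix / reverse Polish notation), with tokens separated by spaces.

9 5 9 + 1 2 - 7 * - 6 5 * * * 9 *

Post-order on an expression tree gives postfix notation: for each operator, emit left operand, right operand, then the operator.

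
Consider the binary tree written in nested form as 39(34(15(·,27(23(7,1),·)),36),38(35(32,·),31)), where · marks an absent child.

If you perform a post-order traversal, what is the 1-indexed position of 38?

Post-order visits the left subtree, then the right subtree, then the node.
At 39: go left to 34.
  At 34: go left to 15.
    At 15: no left child.
    At 15: go right to 27.
      At 27: go left to 23.
        At 23: go left to 7.
          7 is a leaf — visit 7.
        At 23: go right to 1.
          1 is a leaf — visit 1.
        Visit 23.
      At 27: no right child.
      Visit 27.
    Visit 15.
  At 34: go right to 36.
    36 is a leaf — visit 36.
  Visit 34.
At 39: go right to 38.
  At 38: go left to 35.
    At 35: go left to 32.
      32 is a leaf — visit 32.
    At 35: no right child.
    Visit 35.
  At 38: go right to 31.
    31 is a leaf — visit 31.
  Visit 38.
Visit 39.
Full post-order sequence: 7, 1, 23, 27, 15, 36, 34, 32, 35, 31, 38, 39.

11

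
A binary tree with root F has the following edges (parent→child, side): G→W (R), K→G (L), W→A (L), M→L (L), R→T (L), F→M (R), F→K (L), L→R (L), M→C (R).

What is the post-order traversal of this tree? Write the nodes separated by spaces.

Post-order visits the left subtree, then the right subtree, then the node.
At F: go left to K.
  At K: go left to G.
    At G: no left child.
    At G: go right to W.
      At W: go left to A.
        A is a leaf — visit A.
      At W: no right child.
      Visit W.
    Visit G.
  At K: no right child.
  Visit K.
At F: go right to M.
  At M: go left to L.
    At L: go left to R.
      At R: go left to T.
        T is a leaf — visit T.
      At R: no right child.
      Visit R.
    At L: no right child.
    Visit L.
  At M: go right to C.
    C is a leaf — visit C.
  Visit M.
Visit F.

A W G K T R L C M F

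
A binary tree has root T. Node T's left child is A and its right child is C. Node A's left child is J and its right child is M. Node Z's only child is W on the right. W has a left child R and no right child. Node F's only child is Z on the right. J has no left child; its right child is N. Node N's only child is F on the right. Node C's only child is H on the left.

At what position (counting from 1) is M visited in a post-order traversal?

7

Post-order visits the left subtree, then the right subtree, then the node.
At T: go left to A.
  At A: go left to J.
    At J: no left child.
    At J: go right to N.
      At N: no left child.
      At N: go right to F.
        At F: no left child.
        At F: go right to Z.
          At Z: no left child.
          At Z: go right to W.
            At W: go left to R.
              R is a leaf — visit R.
            At W: no right child.
            Visit W.
          Visit Z.
        Visit F.
      Visit N.
    Visit J.
  At A: go right to M.
    M is a leaf — visit M.
  Visit A.
At T: go right to C.
  At C: go left to H.
    H is a leaf — visit H.
  At C: no right child.
  Visit C.
Visit T.
Full post-order sequence: R, W, Z, F, N, J, M, A, H, C, T.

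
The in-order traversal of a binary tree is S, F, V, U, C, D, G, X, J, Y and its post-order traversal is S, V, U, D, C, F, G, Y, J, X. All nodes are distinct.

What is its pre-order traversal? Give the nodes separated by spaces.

X G F S C U V D J Y

The last element of post-order is the root; it splits in-order into left and right subtrees.
Root X: left subtree has 7 nodes {S, F, V, U, C, D, G}, right has 2 {J, Y}.
  Root G: left subtree has 6 nodes {S, F, V, U, C, D}, right has 0 { }.
    Root F: left subtree has 1 node {S}, right has 4 {V, U, C, D}.
      Root C: left subtree has 2 nodes {V, U}, right has 1 {D}.
        Root U: left subtree has 1 node {V}, right has 0 { }.
  Root J: left subtree has 0 nodes { }, right has 1 {Y}.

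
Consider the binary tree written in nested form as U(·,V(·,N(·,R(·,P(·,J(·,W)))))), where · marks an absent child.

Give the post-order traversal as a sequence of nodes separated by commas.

Post-order visits the left subtree, then the right subtree, then the node.
At U: no left child.
At U: go right to V.
  At V: no left child.
  At V: go right to N.
    At N: no left child.
    At N: go right to R.
      At R: no left child.
      At R: go right to P.
        At P: no left child.
        At P: go right to J.
          At J: no left child.
          At J: go right to W.
            W is a leaf — visit W.
          Visit J.
        Visit P.
      Visit R.
    Visit N.
  Visit V.
Visit U.

W, J, P, R, N, V, U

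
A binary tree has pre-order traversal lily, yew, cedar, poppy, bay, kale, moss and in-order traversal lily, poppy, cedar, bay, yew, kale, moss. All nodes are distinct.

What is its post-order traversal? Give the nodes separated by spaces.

poppy bay cedar moss kale yew lily

The first element of pre-order is the root; it splits in-order into left and right subtrees.
Root lily: left subtree has 0 nodes { }, right has 6 {poppy, cedar, bay, yew, kale, moss}.
  Root yew: left subtree has 3 nodes {poppy, cedar, bay}, right has 2 {kale, moss}.
    Root cedar: left subtree has 1 node {poppy}, right has 1 {bay}.
    Root kale: left subtree has 0 nodes { }, right has 1 {moss}.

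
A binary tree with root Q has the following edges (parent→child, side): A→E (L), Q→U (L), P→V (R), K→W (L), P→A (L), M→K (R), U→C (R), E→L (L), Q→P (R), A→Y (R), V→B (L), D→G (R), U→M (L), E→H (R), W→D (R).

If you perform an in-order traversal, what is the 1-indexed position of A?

12

In-order visits the left subtree, then the node, then the right subtree.
At Q: go left to U.
  At U: go left to M.
    At M: no left child.
    Visit M.
    At M: go right to K.
      At K: go left to W.
        At W: no left child.
        Visit W.
        At W: go right to D.
          At D: no left child.
          Visit D.
          At D: go right to G.
            G is a leaf — visit G.
      Visit K.
      At K: no right child.
  Visit U.
  At U: go right to C.
    C is a leaf — visit C.
Visit Q.
At Q: go right to P.
  At P: go left to A.
    At A: go left to E.
      At E: go left to L.
        L is a leaf — visit L.
      Visit E.
      At E: go right to H.
        H is a leaf — visit H.
    Visit A.
    At A: go right to Y.
      Y is a leaf — visit Y.
  Visit P.
  At P: go right to V.
    At V: go left to B.
      B is a leaf — visit B.
    Visit V.
    At V: no right child.
Full in-order sequence: M, W, D, G, K, U, C, Q, L, E, H, A, Y, P, B, V.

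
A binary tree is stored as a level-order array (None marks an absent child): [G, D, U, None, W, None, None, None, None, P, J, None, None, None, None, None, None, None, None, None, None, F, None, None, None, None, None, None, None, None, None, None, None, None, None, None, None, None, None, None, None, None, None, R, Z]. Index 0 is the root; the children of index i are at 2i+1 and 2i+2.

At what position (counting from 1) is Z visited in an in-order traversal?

6

In-order visits the left subtree, then the node, then the right subtree.
At G: go left to D.
  At D: no left child.
  Visit D.
  At D: go right to W.
    At W: go left to P.
      P is a leaf — visit P.
    Visit W.
    At W: go right to J.
      At J: go left to F.
        At F: go left to R.
          R is a leaf — visit R.
        Visit F.
        At F: go right to Z.
          Z is a leaf — visit Z.
      Visit J.
      At J: no right child.
Visit G.
At G: go right to U.
  U is a leaf — visit U.
Full in-order sequence: D, P, W, R, F, Z, J, G, U.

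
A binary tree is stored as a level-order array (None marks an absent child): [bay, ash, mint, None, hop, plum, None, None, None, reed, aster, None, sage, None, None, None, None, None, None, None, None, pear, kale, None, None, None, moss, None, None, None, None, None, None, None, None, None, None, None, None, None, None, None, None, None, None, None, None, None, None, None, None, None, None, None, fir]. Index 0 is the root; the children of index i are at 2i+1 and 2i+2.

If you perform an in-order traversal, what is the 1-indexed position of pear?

In-order visits the left subtree, then the node, then the right subtree.
At bay: go left to ash.
  At ash: no left child.
  Visit ash.
  At ash: go right to hop.
    At hop: go left to reed.
      reed is a leaf — visit reed.
    Visit hop.
    At hop: go right to aster.
      At aster: go left to pear.
        pear is a leaf — visit pear.
      Visit aster.
      At aster: go right to kale.
        kale is a leaf — visit kale.
Visit bay.
At bay: go right to mint.
  At mint: go left to plum.
    At plum: no left child.
    Visit plum.
    At plum: go right to sage.
      At sage: no left child.
      Visit sage.
      At sage: go right to moss.
        At moss: no left child.
        Visit moss.
        At moss: go right to fir.
          fir is a leaf — visit fir.
  Visit mint.
  At mint: no right child.
Full in-order sequence: ash, reed, hop, pear, aster, kale, bay, plum, sage, moss, fir, mint.

4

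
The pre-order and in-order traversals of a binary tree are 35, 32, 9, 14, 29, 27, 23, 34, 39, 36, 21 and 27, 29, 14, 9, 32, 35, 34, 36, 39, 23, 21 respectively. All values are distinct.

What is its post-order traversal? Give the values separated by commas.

The first element of pre-order is the root; it splits in-order into left and right subtrees.
Root 35: left subtree has 5 nodes {27, 29, 14, 9, 32}, right has 5 {34, 36, 39, 23, 21}.
  Root 32: left subtree has 4 nodes {27, 29, 14, 9}, right has 0 { }.
    Root 9: left subtree has 3 nodes {27, 29, 14}, right has 0 { }.
      Root 14: left subtree has 2 nodes {27, 29}, right has 0 { }.
        Root 29: left subtree has 1 node {27}, right has 0 { }.
  Root 23: left subtree has 3 nodes {34, 36, 39}, right has 1 {21}.
    Root 34: left subtree has 0 nodes { }, right has 2 {36, 39}.
      Root 39: left subtree has 1 node {36}, right has 0 { }.

27, 29, 14, 9, 32, 36, 39, 34, 21, 23, 35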